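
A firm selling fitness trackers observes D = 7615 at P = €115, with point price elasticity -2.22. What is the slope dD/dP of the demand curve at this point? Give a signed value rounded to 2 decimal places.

-147.00

Ed = (dD/dP)·(P/D) ⇒ dD/dP = Ed·D/P = (-2.22)·7615/115 = -147.0026…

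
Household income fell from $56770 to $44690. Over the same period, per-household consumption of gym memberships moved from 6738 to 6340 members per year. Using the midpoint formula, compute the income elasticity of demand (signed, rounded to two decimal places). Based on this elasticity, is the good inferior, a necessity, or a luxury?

%ΔQ = (6340 − 6738)/[( 6738 + 6340)/2] = -398/6539 = -0.060865…
%ΔIncome = (44690 − 56770)/[( 56770 + 44690)/2] = -12080/50730 = -0.238123…
E_income = (-398/6539) / (-12080/50730) = 0.2556…
0 < E_income < 1 ⇒ normal good, necessity.

0.26; necessity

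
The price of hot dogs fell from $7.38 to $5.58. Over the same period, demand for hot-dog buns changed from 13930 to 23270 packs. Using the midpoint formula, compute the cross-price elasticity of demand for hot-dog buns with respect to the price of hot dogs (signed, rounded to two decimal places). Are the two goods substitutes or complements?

%ΔQ_{hot-dog buns} = (23270 − 13930)/avg = 9340/18600 = 0.502150…
%ΔP_{hot dogs} = (5.58 − 7.38)/avg = -1.8/6.48 = -0.277777…
E_cross = (9340/18600) / (-1.8/6.48) = -1.8077…
E_cross < 0 ⇒ the goods are complements.

-1.81; complements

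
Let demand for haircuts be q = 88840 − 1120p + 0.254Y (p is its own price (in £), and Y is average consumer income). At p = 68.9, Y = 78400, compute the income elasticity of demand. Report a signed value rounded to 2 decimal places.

At the given values, q = 88840 − 1120(68.9) + 0.254(78400) = 31585.6.
∂q/∂Y = 0.254.
E = (0.254) × (78400/31585.6) = 0.6304…

0.63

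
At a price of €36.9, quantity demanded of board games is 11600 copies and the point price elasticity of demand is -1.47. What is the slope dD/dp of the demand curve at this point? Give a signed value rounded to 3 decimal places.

-462.114

Ed = (dD/dp)·(p/D) ⇒ dD/dp = Ed·D/p = (-1.47)·11600/36.9 = -462.11382…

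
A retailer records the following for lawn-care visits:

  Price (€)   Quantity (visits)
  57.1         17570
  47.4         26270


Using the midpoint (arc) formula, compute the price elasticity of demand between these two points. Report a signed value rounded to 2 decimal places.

%ΔQ = (26270 − 17570) / [(17570 + 26270)/2] = 8700/21920 = 0.396897…
%ΔP = (47.4 − 57.1) / [(57.1 + 47.4)/2] = -9.7/52.25 = -0.185645…
Arc Ed = %ΔQ / %ΔP = (8700/21920) / (-9.7/52.25) = -2.1379…

-2.14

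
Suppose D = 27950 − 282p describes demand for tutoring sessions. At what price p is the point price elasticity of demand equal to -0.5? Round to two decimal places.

Ed = −282p/(27950 − 282p). Set this equal to -0.5:
282p = 0.5·(27950 − 282p) ⇒ 282p(1 + 0.5) = 0.5·27950
p = 0.5·27950 / (282·1.5) = 33.0378…

33.04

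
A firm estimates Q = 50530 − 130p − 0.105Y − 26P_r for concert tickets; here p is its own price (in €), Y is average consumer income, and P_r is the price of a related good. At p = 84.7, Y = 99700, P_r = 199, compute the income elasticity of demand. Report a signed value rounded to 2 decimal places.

At the given values, Q = 50530 − 130(84.7) − 0.105(99700) − 26(199) = 23876.5.
∂Q/∂Y = -0.105.
E = (-0.105) × (99700/23876.5) = -0.4384…

-0.44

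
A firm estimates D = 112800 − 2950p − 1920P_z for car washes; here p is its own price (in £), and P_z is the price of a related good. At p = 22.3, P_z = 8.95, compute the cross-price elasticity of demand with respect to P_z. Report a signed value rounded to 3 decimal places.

-0.576

At the given values, D = 112800 − 2950(22.3) − 1920(8.95) = 29831.
∂D/∂P_z = -1920.
E = (-1920) × (8.95/29831) = -0.57604…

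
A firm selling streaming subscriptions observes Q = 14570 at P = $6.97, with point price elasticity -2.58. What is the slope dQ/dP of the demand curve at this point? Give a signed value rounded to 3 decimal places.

-5393.199

Ed = (dQ/dP)·(P/Q) ⇒ dQ/dP = Ed·Q/P = (-2.58)·14570/6.97 = -5393.19942…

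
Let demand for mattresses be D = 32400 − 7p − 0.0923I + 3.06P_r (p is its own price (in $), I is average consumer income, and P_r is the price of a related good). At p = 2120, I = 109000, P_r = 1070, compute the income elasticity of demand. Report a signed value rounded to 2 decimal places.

At the given values, D = 32400 − 7(2120) − 0.0923(109000) + 3.06(1070) = 10773.5.
∂D/∂I = -0.0923.
E = (-0.0923) × (109000/10773.5) = -0.9338…

-0.93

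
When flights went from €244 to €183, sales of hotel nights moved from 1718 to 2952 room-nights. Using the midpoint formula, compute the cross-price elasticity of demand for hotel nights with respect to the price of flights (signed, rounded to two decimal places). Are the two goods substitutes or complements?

%ΔQ_{hotel nights} = (2952 − 1718)/avg = 1234/2335 = 0.528479…
%ΔP_{flights} = (183 − 244)/avg = -61/213.5 = -0.285714…
E_cross = (1234/2335) / (-61/213.5) = -1.8496…
E_cross < 0 ⇒ the goods are complements.

-1.85; complements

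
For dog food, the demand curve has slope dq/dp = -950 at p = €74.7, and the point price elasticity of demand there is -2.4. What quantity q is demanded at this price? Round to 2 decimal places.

Ed = (dq/dp)·(p/q) ⇒ q = (dq/dp)·p/Ed = (-950)·74.7/(-2.4) = 29568.75

29568.75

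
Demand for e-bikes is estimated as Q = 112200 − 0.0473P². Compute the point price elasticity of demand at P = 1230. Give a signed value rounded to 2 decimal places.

-3.52

dQ/dP = −2·0.0473·P = -116.358. At P = 1230, Q = 40639.83.
Ed = (dQ/dP)·(P/Q) = (-116.358) × (1230/40639.83) = -3.5216…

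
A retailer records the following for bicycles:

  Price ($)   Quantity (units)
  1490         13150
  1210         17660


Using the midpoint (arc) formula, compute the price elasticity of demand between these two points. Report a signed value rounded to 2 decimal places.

%ΔQ = (17660 − 13150) / [(13150 + 17660)/2] = 4510/15405 = 0.292762…
%ΔP = (1210 − 1490) / [(1490 + 1210)/2] = -280/1350 = -0.207407…
Arc Ed = %ΔQ / %ΔP = (4510/15405) / (-280/1350) = -1.4115…

-1.41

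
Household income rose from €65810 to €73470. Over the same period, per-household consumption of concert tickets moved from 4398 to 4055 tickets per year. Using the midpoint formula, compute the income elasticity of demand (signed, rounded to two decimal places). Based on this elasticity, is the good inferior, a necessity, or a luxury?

%ΔQ = (4055 − 4398)/[( 4398 + 4055)/2] = -343/4226.5 = -0.081154…
%ΔIncome = (73470 − 65810)/[( 65810 + 73470)/2] = 7660/69640 = 0.109994…
E_income = (-343/4226.5) / (7660/69640) = -0.7378…
E_income < 0 ⇒ inferior good.

-0.74; inferior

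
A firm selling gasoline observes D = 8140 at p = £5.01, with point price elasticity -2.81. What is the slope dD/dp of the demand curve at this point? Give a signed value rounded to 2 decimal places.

Ed = (dD/dp)·(p/D) ⇒ dD/dp = Ed·D/p = (-2.81)·8140/5.01 = -4565.5489…

-4565.55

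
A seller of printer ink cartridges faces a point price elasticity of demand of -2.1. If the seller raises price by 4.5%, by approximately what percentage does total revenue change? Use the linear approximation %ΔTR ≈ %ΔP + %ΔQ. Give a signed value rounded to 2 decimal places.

-4.95%

%ΔQ ≈ Ed × %ΔP = (-2.1) × (+4.5%) = -9.4500%
%ΔTR ≈ %ΔP + %ΔQ = (+4.5%) + (-9.4500%) = -4.9500%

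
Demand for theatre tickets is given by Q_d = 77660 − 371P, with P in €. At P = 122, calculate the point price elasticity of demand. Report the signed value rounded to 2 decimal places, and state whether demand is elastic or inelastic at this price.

dQ_d/dP = −371. At P = 122, Q_d = 77660 − 371(122) = 32398.
Ed = (dQ_d/dP)·(P/Q_d) = −371 × (122/32398) = -1.3970…
|Ed| = 1.40 > 1, so demand is elastic.

-1.40; elastic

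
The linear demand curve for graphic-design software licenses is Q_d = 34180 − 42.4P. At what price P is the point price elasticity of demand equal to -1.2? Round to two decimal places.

Ed = −42.4P/(34180 − 42.4P). Set this equal to -1.2:
42.4P = 1.2·(34180 − 42.4P) ⇒ 42.4P(1 + 1.2) = 1.2·34180
P = 1.2·34180 / (42.4·2.2) = 439.7084…

439.71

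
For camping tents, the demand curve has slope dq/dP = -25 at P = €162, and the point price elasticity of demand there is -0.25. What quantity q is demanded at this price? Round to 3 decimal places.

16200.000

Ed = (dq/dP)·(P/q) ⇒ q = (dq/dP)·P/Ed = (-25)·162/(-0.25) = 16200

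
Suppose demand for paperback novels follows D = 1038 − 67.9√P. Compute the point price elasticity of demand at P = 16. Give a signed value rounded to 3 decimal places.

dD/dP = −67.9/(2√P) = -8.4875. At P = 16, D = 766.4.
Ed = (dD/dP)·(P/D) = (-8.4875) × (16/766.4) = -0.17719…

-0.177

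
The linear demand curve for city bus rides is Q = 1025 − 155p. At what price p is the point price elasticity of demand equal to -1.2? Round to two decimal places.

3.61

Ed = −155p/(1025 − 155p). Set this equal to -1.2:
155p = 1.2·(1025 − 155p) ⇒ 155p(1 + 1.2) = 1.2·1025
p = 1.2·1025 / (155·2.2) = 3.6070…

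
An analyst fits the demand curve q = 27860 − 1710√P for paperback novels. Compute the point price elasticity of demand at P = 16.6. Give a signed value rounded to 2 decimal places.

-0.17

dq/dP = −1710/(2√P) = -209.851. At P = 16.6, q = 20892.9.
Ed = (dq/dP)·(P/q) = (-209.851) × (16.6/20892.9) = -0.1667…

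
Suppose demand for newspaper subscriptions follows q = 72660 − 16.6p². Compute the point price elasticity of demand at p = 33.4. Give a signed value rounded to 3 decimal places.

dq/dp = −2·16.6·p = -1108.88. At p = 33.4, q = 54141.704.
Ed = (dq/dp)·(p/q) = (-1108.88) × (33.4/54141.704) = -0.68406…

-0.684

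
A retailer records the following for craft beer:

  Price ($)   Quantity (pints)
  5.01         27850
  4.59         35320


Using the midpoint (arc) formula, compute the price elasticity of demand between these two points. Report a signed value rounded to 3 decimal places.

%ΔQ = (35320 − 27850) / [(27850 + 35320)/2] = 7470/31585 = 0.236504…
%ΔP = (4.59 − 5.01) / [(5.01 + 4.59)/2] = -0.42/4.8 = -0.0875
Arc Ed = %ΔQ / %ΔP = (7470/31585) / (-0.42/4.8) = -2.70291…

-2.703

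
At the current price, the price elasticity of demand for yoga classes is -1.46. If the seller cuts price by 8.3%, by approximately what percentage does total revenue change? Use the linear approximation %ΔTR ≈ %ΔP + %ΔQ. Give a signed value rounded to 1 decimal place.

+3.8%

%ΔQ ≈ Ed × %ΔP = (-1.46) × (-8.3%) = +12.1180%
%ΔTR ≈ %ΔP + %ΔQ = (-8.3%) + (+12.1180%) = +3.8180%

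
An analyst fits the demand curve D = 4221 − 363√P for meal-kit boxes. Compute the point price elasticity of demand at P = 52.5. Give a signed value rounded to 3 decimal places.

-0.827

dD/dP = −363/(2√P) = -25.0494. At P = 52.5, D = 1590.82.
Ed = (dD/dP)·(P/D) = (-25.0494) × (52.5/1590.82) = -0.82667…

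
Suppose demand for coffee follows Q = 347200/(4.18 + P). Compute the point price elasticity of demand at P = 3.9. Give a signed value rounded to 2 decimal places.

dQ/dP = −347200/(4.18 + P)² = -5318.11. At P = 3.9, Q = 42970.3.
Ed = (dQ/dP)·(P/Q) = (-5318.11) × (3.9/42970.3) = -0.4826…

-0.48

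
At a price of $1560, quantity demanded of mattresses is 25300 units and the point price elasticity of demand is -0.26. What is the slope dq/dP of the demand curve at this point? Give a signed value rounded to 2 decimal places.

Ed = (dq/dP)·(P/q) ⇒ dq/dP = Ed·q/P = (-0.26)·25300/1560 = -4.2166…

-4.22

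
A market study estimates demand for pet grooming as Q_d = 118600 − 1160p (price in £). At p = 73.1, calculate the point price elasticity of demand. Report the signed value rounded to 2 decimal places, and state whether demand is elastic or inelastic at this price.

dQ_d/dp = −1160. At p = 73.1, Q_d = 118600 − 1160(73.1) = 33804.
Ed = (dQ_d/dp)·(p/Q_d) = −1160 × (73.1/33804) = -2.5084…
|Ed| = 2.51 > 1, so demand is elastic.

-2.51; elastic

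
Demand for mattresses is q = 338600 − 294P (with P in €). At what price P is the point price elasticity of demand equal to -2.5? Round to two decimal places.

Ed = −294P/(338600 − 294P). Set this equal to -2.5:
294P = 2.5·(338600 − 294P) ⇒ 294P(1 + 2.5) = 2.5·338600
P = 2.5·338600 / (294·3.5) = 822.6433…

822.64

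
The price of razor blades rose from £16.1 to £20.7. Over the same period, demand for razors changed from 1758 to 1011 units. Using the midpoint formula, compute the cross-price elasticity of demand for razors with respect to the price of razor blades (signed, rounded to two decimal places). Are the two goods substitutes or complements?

%ΔQ_{razors} = (1011 − 1758)/avg = -747/1384.5 = -0.539544…
%ΔP_{razor blades} = (20.7 − 16.1)/avg = 4.6/18.4 = 0.25
E_cross = (-747/1384.5) / (4.6/18.4) = -2.1581…
E_cross < 0 ⇒ the goods are complements.

-2.16; complements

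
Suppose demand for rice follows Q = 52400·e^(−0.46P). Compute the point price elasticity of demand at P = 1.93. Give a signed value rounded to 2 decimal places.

-0.89

dQ/dP = −0.46·Q = -9920.25. At P = 1.93, Q = 21565.8.
Ed = (dQ/dP)·(P/Q) = (-9920.25) × (1.93/21565.8) = -0.8878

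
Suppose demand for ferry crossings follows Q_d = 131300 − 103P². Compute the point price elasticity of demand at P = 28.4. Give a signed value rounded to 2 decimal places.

dQ_d/dP = −2·103·P = -5850.4. At P = 28.4, Q_d = 48224.32.
Ed = (dQ_d/dP)·(P/Q_d) = (-5850.4) × (28.4/48224.32) = -3.4453…

-3.45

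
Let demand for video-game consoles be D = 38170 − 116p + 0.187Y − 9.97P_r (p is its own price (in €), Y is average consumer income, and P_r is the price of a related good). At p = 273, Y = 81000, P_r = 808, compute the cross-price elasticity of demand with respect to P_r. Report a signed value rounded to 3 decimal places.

At the given values, D = 38170 − 116(273) + 0.187(81000) − 9.97(808) = 13593.24.
∂D/∂P_r = -9.97.
E = (-9.97) × (808/13593.24) = -0.59262…

-0.593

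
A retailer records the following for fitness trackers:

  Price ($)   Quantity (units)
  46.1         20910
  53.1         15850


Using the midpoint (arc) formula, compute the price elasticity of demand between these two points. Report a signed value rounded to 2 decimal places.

%ΔQ = (15850 − 20910) / [(20910 + 15850)/2] = -5060/18380 = -0.275299…
%ΔP = (53.1 − 46.1) / [(46.1 + 53.1)/2] = 7/49.6 = 0.141129…
Arc Ed = %ΔQ / %ΔP = (-5060/18380) / (7/49.6) = -1.9506…

-1.95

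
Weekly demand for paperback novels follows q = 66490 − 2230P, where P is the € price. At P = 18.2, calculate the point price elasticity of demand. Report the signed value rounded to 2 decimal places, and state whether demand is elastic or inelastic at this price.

-1.57; elastic

dq/dP = −2230. At P = 18.2, q = 66490 − 2230(18.2) = 25904.
Ed = (dq/dP)·(P/q) = −2230 × (18.2/25904) = -1.5667…
|Ed| = 1.57 > 1, so demand is elastic.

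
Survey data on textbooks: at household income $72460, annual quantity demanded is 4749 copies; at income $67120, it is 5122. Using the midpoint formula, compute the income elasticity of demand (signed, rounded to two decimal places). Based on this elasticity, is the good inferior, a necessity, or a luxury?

-0.99; inferior

%ΔQ = (5122 − 4749)/[( 4749 + 5122)/2] = 373/4935.5 = 0.075574…
%ΔIncome = (67120 − 72460)/[( 72460 + 67120)/2] = -5340/69790 = -0.076515…
E_income = (373/4935.5) / (-5340/69790) = -0.9877…
E_income < 0 ⇒ inferior good.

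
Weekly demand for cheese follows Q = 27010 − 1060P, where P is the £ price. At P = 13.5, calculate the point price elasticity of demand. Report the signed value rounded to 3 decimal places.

dQ/dP = −1060. At P = 13.5, Q = 27010 − 1060(13.5) = 12700.
Ed = (dQ/dP)·(P/Q) = −1060 × (13.5/12700) = -1.12677…

-1.127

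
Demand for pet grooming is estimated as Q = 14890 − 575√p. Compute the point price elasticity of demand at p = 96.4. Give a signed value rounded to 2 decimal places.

-0.31

dQ/dp = −575/(2√p) = -29.2819. At p = 96.4, Q = 9244.45.
Ed = (dQ/dp)·(p/Q) = (-29.2819) × (96.4/9244.45) = -0.3053…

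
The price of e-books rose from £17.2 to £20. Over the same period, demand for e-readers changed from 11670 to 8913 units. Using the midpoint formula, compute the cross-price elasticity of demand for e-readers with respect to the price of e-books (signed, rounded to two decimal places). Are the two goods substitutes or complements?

-1.78; complements

%ΔQ_{e-readers} = (8913 − 11670)/avg = -2757/10291.5 = -0.267890…
%ΔP_{e-books} = (20 − 17.2)/avg = 2.8/18.6 = 0.150537…
E_cross = (-2757/10291.5) / (2.8/18.6) = -1.7795…
E_cross < 0 ⇒ the goods are complements.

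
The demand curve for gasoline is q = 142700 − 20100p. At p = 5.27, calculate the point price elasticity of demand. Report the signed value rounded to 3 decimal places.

dq/dp = −20100. At p = 5.27, q = 142700 − 20100(5.27) = 36773.
Ed = (dq/dp)·(p/q) = −20100 × (5.27/36773) = -2.88056…

-2.881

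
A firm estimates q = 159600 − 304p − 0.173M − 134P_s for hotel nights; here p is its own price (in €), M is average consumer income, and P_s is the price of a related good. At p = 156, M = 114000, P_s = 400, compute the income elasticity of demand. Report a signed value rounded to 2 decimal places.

-0.51

At the given values, q = 159600 − 304(156) − 0.173(114000) − 134(400) = 38854.
∂q/∂M = -0.173.
E = (-0.173) × (114000/38854) = -0.5075…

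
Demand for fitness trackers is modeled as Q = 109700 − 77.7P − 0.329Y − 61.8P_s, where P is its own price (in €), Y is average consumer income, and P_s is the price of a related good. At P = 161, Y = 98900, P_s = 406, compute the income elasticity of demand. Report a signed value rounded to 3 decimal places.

At the given values, Q = 109700 − 77.7(161) − 0.329(98900) − 61.8(406) = 39561.4.
∂Q/∂Y = -0.329.
E = (-0.329) × (98900/39561.4) = -0.82247…

-0.822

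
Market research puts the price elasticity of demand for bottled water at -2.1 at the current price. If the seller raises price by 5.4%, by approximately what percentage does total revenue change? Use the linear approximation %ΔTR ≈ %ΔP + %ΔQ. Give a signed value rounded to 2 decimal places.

%ΔQ ≈ Ed × %ΔP = (-2.1) × (+5.4%) = -11.3400%
%ΔTR ≈ %ΔP + %ΔQ = (+5.4%) + (-11.3400%) = -5.9400%

-5.94%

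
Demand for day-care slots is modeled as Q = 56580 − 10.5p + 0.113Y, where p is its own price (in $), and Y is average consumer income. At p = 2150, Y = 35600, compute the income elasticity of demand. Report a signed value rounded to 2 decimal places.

0.11

At the given values, Q = 56580 − 10.5(2150) + 0.113(35600) = 38027.8.
∂Q/∂Y = 0.113.
E = (0.113) × (35600/38027.8) = 0.1057…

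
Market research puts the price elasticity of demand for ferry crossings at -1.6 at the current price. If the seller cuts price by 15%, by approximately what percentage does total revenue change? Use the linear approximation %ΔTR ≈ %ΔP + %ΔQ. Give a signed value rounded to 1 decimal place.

+9.0%

%ΔQ ≈ Ed × %ΔP = (-1.6) × (-15%) = +24.0000%
%ΔTR ≈ %ΔP + %ΔQ = (-15%) + (+24.0000%) = +9.0000%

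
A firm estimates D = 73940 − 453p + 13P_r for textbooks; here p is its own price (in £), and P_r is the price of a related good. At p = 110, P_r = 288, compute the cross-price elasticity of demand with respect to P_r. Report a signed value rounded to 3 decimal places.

At the given values, D = 73940 − 453(110) + 13(288) = 27854.
∂D/∂P_r = 13.
E = (13) × (288/27854) = 0.13441…

0.134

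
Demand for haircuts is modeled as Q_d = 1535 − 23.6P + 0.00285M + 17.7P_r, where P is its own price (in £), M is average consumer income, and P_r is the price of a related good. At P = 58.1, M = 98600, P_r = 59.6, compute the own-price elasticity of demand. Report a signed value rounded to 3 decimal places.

-0.914

At the given values, Q_d = 1535 − 23.6(58.1) + 0.00285(98600) + 17.7(59.6) = 1499.77.
∂Q_d/∂P = −23.6.
E = (-23.6) × (58.1/1499.77) = -0.91424…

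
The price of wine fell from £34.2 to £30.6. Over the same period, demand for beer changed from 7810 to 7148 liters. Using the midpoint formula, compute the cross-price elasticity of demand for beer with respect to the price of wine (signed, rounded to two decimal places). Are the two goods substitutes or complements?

%ΔQ_{beer} = (7148 − 7810)/avg = -662/7479 = -0.088514…
%ΔP_{wine} = (30.6 − 34.2)/avg = -3.6/32.4 = -0.111111…
E_cross = (-662/7479) / (-3.6/32.4) = 0.7966…
E_cross > 0 ⇒ the goods are substitutes.

0.80; substitutes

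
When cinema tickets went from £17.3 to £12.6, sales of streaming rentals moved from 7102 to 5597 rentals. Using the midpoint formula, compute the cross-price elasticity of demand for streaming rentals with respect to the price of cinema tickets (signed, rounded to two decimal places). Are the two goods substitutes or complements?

0.75; substitutes

%ΔQ_{streaming rentals} = (5597 − 7102)/avg = -1505/6349.5 = -0.237026…
%ΔP_{cinema tickets} = (12.6 − 17.3)/avg = -4.7/14.95 = -0.314381…
E_cross = (-1505/6349.5) / (-4.7/14.95) = 0.7539…
E_cross > 0 ⇒ the goods are substitutes.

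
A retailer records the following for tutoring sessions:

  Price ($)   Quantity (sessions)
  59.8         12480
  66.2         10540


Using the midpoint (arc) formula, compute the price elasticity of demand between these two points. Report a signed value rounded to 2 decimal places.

%ΔQ = (10540 − 12480) / [(12480 + 10540)/2] = -1940/11510 = -0.168549…
%ΔP = (66.2 − 59.8) / [(59.8 + 66.2)/2] = 6.4/63 = 0.101587…
Arc Ed = %ΔQ / %ΔP = (-1940/11510) / (6.4/63) = -1.6591…

-1.66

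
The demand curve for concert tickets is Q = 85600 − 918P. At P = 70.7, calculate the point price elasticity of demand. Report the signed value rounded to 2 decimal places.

-3.14

dQ/dP = −918. At P = 70.7, Q = 85600 − 918(70.7) = 20697.4.
Ed = (dQ/dP)·(P/Q) = −918 × (70.7/20697.4) = -3.1357…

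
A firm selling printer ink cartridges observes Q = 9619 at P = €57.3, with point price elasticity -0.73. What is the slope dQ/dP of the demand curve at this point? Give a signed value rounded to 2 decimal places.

Ed = (dQ/dP)·(P/Q) ⇒ dQ/dP = Ed·Q/P = (-0.73)·9619/57.3 = -122.5457…

-122.55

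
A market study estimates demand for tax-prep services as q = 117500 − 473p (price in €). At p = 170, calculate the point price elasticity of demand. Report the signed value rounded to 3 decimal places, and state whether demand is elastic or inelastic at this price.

-2.168; elastic

dq/dp = −473. At p = 170, q = 117500 − 473(170) = 37090.
Ed = (dq/dp)·(p/q) = −473 × (170/37090) = -2.16796…
|Ed| = 2.168 > 1, so demand is elastic.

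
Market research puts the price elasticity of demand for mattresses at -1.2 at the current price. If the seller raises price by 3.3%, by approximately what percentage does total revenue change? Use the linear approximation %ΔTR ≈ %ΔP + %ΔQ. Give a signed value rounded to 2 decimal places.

-0.66%

%ΔQ ≈ Ed × %ΔP = (-1.2) × (+3.3%) = -3.9600%
%ΔTR ≈ %ΔP + %ΔQ = (+3.3%) + (-3.9600%) = -0.6600%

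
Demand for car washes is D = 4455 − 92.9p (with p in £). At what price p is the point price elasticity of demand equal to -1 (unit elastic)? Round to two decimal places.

23.98

Ed = −92.9p/(4455 − 92.9p). Set this equal to -1:
92.9p = 1·(4455 − 92.9p) ⇒ 92.9p(1 + 1) = 1·4455
p = 1·4455 / (92.9·2) = 23.9773…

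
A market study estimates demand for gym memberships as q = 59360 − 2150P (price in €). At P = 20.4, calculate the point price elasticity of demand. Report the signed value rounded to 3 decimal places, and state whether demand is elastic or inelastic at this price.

dq/dP = −2150. At P = 20.4, q = 59360 − 2150(20.4) = 15500.
Ed = (dq/dP)·(P/q) = −2150 × (20.4/15500) = -2.82967…
|Ed| = 2.830 > 1, so demand is elastic.

-2.830; elastic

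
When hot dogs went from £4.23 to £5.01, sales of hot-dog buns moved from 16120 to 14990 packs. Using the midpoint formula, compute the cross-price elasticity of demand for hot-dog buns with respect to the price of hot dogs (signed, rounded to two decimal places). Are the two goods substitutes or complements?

-0.43; complements

%ΔQ_{hot-dog buns} = (14990 − 16120)/avg = -1130/15555 = -0.072645…
%ΔP_{hot dogs} = (5.01 − 4.23)/avg = 0.78/4.62 = 0.168831…
E_cross = (-1130/15555) / (0.78/4.62) = -0.4302…
E_cross < 0 ⇒ the goods are complements.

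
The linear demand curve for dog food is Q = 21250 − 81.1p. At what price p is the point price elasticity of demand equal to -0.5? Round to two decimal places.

87.34

Ed = −81.1p/(21250 − 81.1p). Set this equal to -0.5:
81.1p = 0.5·(21250 − 81.1p) ⇒ 81.1p(1 + 0.5) = 0.5·21250
p = 0.5·21250 / (81.1·1.5) = 87.3407…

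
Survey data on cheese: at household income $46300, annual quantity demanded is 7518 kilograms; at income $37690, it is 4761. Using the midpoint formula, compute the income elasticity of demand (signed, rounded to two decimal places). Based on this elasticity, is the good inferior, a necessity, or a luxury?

%ΔQ = (4761 − 7518)/[( 7518 + 4761)/2] = -2757/6139.5 = -0.449059…
%ΔIncome = (37690 − 46300)/[( 46300 + 37690)/2] = -8610/41995 = -0.205024…
E_income = (-2757/6139.5) / (-8610/41995) = 2.1902…
E_income > 1 ⇒ normal good, luxury.

2.19; luxury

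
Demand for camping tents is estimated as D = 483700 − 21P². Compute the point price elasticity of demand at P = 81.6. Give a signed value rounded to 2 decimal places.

-0.81

dD/dP = −2·21·P = -3427.2. At P = 81.6, D = 343870.24.
Ed = (dD/dP)·(P/D) = (-3427.2) × (81.6/343870.24) = -0.8132…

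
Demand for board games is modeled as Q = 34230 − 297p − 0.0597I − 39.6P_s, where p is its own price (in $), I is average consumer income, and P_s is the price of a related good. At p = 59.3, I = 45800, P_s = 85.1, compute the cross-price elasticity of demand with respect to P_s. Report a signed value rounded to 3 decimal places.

-0.321

At the given values, Q = 34230 − 297(59.3) − 0.0597(45800) − 39.6(85.1) = 10513.68.
∂Q/∂P_s = -39.6.
E = (-39.6) × (85.1/10513.68) = -0.32053…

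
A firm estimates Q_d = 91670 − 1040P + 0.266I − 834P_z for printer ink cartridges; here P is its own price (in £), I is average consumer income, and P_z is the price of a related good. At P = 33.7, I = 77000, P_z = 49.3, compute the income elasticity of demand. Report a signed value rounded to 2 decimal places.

At the given values, Q_d = 91670 − 1040(33.7) + 0.266(77000) − 834(49.3) = 35987.8.
∂Q_d/∂I = 0.266.
E = (0.266) × (77000/35987.8) = 0.5691…

0.57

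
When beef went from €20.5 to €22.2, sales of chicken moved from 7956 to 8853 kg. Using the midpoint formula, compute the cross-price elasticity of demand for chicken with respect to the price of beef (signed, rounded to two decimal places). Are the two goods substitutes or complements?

1.34; substitutes

%ΔQ_{chicken} = (8853 − 7956)/avg = 897/8404.5 = 0.106728…
%ΔP_{beef} = (22.2 − 20.5)/avg = 1.7/21.35 = 0.079625…
E_cross = (897/8404.5) / (1.7/21.35) = 1.3403…
E_cross > 0 ⇒ the goods are substitutes.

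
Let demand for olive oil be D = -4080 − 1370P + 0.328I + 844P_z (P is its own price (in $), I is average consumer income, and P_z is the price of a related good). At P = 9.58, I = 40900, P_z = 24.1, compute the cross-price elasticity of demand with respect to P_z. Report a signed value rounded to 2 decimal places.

1.23

At the given values, D = -4080 − 1370(9.58) + 0.328(40900) + 844(24.1) = 16551.
∂D/∂P_z = 844.
E = (844) × (24.1/16551) = 1.2289…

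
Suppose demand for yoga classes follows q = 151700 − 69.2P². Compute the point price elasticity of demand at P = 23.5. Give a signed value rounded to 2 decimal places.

-0.67

dq/dP = −2·69.2·P = -3252.4. At P = 23.5, q = 113484.3.
Ed = (dq/dP)·(P/q) = (-3252.4) × (23.5/113484.3) = -0.6734…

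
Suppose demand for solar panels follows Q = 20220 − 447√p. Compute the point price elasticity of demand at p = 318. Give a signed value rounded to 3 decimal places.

dQ/dp = −447/(2√p) = -12.5333. At p = 318, Q = 12248.8.
Ed = (dQ/dp)·(p/Q) = (-12.5333) × (318/12248.8) = -0.32538…

-0.325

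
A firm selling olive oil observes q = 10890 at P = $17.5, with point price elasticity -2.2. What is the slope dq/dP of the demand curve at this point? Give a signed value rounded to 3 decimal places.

Ed = (dq/dP)·(P/q) ⇒ dq/dP = Ed·q/P = (-2.2)·10890/17.5 = -1369.02857…

-1369.029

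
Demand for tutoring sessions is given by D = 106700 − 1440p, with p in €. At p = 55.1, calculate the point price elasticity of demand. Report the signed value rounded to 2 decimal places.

dD/dp = −1440. At p = 55.1, D = 106700 − 1440(55.1) = 27356.
Ed = (dD/dp)·(p/D) = −1440 × (55.1/27356) = -2.9004…

-2.90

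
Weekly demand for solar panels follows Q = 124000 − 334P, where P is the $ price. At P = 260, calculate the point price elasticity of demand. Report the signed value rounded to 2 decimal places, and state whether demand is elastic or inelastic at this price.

-2.34; elastic

dQ/dP = −334. At P = 260, Q = 124000 − 334(260) = 37160.
Ed = (dQ/dP)·(P/Q) = −334 × (260/37160) = -2.3369…
|Ed| = 2.34 > 1, so demand is elastic.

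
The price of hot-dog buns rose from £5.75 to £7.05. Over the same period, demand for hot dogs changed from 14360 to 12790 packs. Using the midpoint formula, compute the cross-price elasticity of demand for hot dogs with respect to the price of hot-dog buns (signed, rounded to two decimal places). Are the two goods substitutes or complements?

%ΔQ_{hot dogs} = (12790 − 14360)/avg = -1570/13575 = -0.115653…
%ΔP_{hot-dog buns} = (7.05 − 5.75)/avg = 1.3/6.4 = 0.203125
E_cross = (-1570/13575) / (1.3/6.4) = -0.5693…
E_cross < 0 ⇒ the goods are complements.

-0.57; complements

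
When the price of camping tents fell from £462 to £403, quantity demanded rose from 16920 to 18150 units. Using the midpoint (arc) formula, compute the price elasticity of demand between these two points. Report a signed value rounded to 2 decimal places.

%ΔQ = (18150 − 16920) / [(16920 + 18150)/2] = 1230/17535 = 0.070145…
%ΔP = (403 − 462) / [(462 + 403)/2] = -59/432.5 = -0.136416…
Arc Ed = %ΔQ / %ΔP = (1230/17535) / (-59/432.5) = -0.5142…

-0.51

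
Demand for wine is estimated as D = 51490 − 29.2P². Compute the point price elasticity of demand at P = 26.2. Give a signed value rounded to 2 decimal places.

-1.27

dD/dP = −2·29.2·P = -1530.08. At P = 26.2, D = 31445.952.
Ed = (dD/dP)·(P/D) = (-1530.08) × (26.2/31445.952) = -1.2748…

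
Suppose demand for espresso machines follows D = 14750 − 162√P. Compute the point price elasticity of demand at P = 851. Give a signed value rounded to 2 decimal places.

-0.24

dD/dP = −162/(2√P) = -2.77664. At P = 851, D = 10024.2.
Ed = (dD/dP)·(P/D) = (-2.77664) × (851/10024.2) = -0.2357…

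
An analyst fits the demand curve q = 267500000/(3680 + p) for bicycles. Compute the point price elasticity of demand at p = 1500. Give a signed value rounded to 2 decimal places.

dq/dp = −267500000/(3680 + p)² = -9.96929. At p = 1500, q = 51640.9.
Ed = (dq/dp)·(p/q) = (-9.96929) × (1500/51640.9) = -0.2895…

-0.29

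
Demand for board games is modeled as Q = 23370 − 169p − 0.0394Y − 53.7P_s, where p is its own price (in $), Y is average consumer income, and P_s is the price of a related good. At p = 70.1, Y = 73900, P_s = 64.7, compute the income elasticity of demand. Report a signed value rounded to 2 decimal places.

At the given values, Q = 23370 − 169(70.1) − 0.0394(73900) − 53.7(64.7) = 5137.05.
∂Q/∂Y = -0.0394.
E = (-0.0394) × (73900/5137.05) = -0.5667…

-0.57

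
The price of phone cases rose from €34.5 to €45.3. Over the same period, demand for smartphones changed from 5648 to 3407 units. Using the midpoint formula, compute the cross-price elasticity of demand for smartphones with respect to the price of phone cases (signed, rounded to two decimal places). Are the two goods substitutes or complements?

-1.83; complements

%ΔQ_{smartphones} = (3407 − 5648)/avg = -2241/4527.5 = -0.494975…
%ΔP_{phone cases} = (45.3 − 34.5)/avg = 10.8/39.9 = 0.270676…
E_cross = (-2241/4527.5) / (10.8/39.9) = -1.8286…
E_cross < 0 ⇒ the goods are complements.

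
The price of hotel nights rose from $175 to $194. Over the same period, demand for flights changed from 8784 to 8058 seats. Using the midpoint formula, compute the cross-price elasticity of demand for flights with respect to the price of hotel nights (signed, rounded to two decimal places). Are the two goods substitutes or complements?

-0.84; complements

%ΔQ_{flights} = (8058 − 8784)/avg = -726/8421 = -0.086213…
%ΔP_{hotel nights} = (194 − 175)/avg = 19/184.5 = 0.102981…
E_cross = (-726/8421) / (19/184.5) = -0.8371…
E_cross < 0 ⇒ the goods are complements.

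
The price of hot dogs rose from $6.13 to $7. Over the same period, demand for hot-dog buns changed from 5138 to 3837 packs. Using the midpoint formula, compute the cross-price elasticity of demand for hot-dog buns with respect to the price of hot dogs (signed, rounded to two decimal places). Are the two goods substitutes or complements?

-2.19; complements

%ΔQ_{hot-dog buns} = (3837 − 5138)/avg = -1301/4487.5 = -0.289916…
%ΔP_{hot dogs} = (7 − 6.13)/avg = 0.87/6.565 = 0.132520…
E_cross = (-1301/4487.5) / (0.87/6.565) = -2.1877…
E_cross < 0 ⇒ the goods are complements.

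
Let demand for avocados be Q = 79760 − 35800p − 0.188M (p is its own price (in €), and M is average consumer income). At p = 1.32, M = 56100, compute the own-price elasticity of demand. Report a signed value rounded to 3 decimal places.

At the given values, Q = 79760 − 35800(1.32) − 0.188(56100) = 21957.2.
∂Q/∂p = −35800.
E = (-35800) × (1.32/21957.2) = -2.15218…

-2.152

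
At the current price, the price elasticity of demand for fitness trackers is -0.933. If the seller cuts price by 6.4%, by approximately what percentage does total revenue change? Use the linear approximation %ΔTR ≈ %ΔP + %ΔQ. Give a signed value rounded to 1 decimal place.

%ΔQ ≈ Ed × %ΔP = (-0.933) × (-6.4%) = +5.9712%
%ΔTR ≈ %ΔP + %ΔQ = (-6.4%) + (+5.9712%) = -0.4288%

-0.4%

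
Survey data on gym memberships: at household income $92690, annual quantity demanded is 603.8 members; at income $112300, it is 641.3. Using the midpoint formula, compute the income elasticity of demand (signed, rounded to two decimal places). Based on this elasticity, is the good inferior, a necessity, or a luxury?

0.31; necessity

%ΔQ = (641.3 − 603.8)/[( 603.8 + 641.3)/2] = 37.5/622.55 = 0.060236…
%ΔIncome = (112300 − 92690)/[( 92690 + 112300)/2] = 19610/102495 = 0.191326…
E_income = (37.5/622.55) / (19610/102495) = 0.3148…
0 < E_income < 1 ⇒ normal good, necessity.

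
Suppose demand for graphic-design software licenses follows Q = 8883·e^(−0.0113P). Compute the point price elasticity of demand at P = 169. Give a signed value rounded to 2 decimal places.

-1.91

dQ/dP = −0.0113·Q = -14.8685. At P = 169, Q = 1315.79.
Ed = (dQ/dP)·(P/Q) = (-14.8685) × (169/1315.79) = -1.9097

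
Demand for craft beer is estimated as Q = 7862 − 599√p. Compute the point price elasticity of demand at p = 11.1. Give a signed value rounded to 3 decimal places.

dQ/dp = −599/(2√p) = -89.895. At p = 11.1, Q = 5866.33.
Ed = (dQ/dp)·(p/Q) = (-89.895) × (11.1/5866.33) = -0.17009…

-0.170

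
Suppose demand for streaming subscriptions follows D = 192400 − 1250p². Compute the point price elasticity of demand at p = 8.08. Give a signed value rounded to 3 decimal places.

dD/dp = −2·1250·p = -20200. At p = 8.08, D = 110792.
Ed = (dD/dp)·(p/D) = (-20200) × (8.08/110792) = -1.47317…

-1.473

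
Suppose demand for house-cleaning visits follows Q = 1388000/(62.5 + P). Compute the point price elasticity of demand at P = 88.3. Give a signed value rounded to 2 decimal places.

-0.59

dQ/dP = −1388000/(62.5 + P)² = -61.0361. At P = 88.3, Q = 9204.24.
Ed = (dQ/dP)·(P/Q) = (-61.0361) × (88.3/9204.24) = -0.5855…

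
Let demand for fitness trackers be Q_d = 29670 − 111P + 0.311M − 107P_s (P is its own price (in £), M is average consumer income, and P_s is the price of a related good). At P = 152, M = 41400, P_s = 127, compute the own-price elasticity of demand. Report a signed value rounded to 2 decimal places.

At the given values, Q_d = 29670 − 111(152) + 0.311(41400) − 107(127) = 12084.4.
∂Q_d/∂P = −111.
E = (-111) × (152/12084.4) = -1.3961…

-1.40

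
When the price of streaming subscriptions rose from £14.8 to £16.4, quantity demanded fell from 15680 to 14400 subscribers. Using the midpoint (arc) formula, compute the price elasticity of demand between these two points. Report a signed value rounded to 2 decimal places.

%ΔQ = (14400 − 15680) / [(15680 + 14400)/2] = -1280/15040 = -0.085106…
%ΔP = (16.4 − 14.8) / [(14.8 + 16.4)/2] = 1.6/15.6 = 0.102564…
Arc Ed = %ΔQ / %ΔP = (-1280/15040) / (1.6/15.6) = -0.8297…

-0.83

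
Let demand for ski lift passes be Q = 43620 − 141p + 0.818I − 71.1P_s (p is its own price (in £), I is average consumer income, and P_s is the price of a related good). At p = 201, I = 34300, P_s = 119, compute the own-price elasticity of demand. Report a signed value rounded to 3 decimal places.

At the given values, Q = 43620 − 141(201) + 0.818(34300) − 71.1(119) = 34875.5.
∂Q/∂p = −141.
E = (-141) × (201/34875.5) = -0.81263…

-0.813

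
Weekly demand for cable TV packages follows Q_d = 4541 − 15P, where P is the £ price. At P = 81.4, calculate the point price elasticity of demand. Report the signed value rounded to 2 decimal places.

dQ_d/dP = −15. At P = 81.4, Q_d = 4541 − 15(81.4) = 3320.
Ed = (dQ_d/dP)·(P/Q_d) = −15 × (81.4/3320) = -0.3677…

-0.37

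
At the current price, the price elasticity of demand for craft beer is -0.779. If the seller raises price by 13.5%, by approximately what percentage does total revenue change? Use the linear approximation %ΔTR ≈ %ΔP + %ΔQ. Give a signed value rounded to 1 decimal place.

+3.0%

%ΔQ ≈ Ed × %ΔP = (-0.779) × (+13.5%) = -10.5165%
%ΔTR ≈ %ΔP + %ΔQ = (+13.5%) + (-10.5165%) = +2.9835%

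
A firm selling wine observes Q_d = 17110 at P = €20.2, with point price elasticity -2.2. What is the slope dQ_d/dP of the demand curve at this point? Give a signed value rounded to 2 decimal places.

-1863.47

Ed = (dQ_d/dP)·(P/Q_d) ⇒ dQ_d/dP = Ed·Q_d/P = (-2.2)·17110/20.2 = -1863.4653…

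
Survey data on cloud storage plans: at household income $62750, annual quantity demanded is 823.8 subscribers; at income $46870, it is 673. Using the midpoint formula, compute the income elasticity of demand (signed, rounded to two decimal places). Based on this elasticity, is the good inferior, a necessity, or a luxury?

0.70; necessity

%ΔQ = (673 − 823.8)/[( 823.8 + 673)/2] = -150.8/748.4 = -0.201496…
%ΔIncome = (46870 − 62750)/[( 62750 + 46870)/2] = -15880/54810 = -0.289728…
E_income = (-150.8/748.4) / (-15880/54810) = 0.6954…
0 < E_income < 1 ⇒ normal good, necessity.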